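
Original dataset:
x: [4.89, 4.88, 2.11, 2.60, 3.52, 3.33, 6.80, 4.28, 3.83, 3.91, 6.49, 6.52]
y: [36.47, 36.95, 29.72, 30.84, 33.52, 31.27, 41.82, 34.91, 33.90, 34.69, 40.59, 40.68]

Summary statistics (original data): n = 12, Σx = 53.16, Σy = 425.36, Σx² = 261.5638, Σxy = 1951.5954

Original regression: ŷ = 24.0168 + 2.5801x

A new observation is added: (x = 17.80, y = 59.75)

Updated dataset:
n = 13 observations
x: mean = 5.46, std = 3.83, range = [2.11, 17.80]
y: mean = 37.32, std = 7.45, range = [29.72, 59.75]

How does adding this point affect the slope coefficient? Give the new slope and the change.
The slope changes from 2.5801 to 1.9217 (change of -0.6584, or -25.5%).

x = 17.80 lies well outside the original x-range [2.11, 6.80] (x̄ ≈ 4.43), so this observation has high leverage and can move the slope substantially.

Step 1: Update the sums with the new point (n goes from 12 to 13)
Σx  = 53.16 + 17.80 = 70.96
Σy  = 425.36 + 59.75 = 485.11
Σx² = 261.5638 + 17.80² = 261.5638 + 316.8400 = 578.4038
Σxy = 1951.5954 + 17.80×59.75 = 1951.5954 + 1063.5500 = 3015.1454

Step 2: Recompute the slope with b₁ = (nΣxy − ΣxΣy) / (nΣx² − (Σx)²)
Numerator   = 13×3015.1454 − 70.96×485.11 = 39196.8902 − 34423.4056 = 4773.4846
Denominator = 13×578.4038 − 70.96² = 7519.2494 − 5035.3216 = 2483.9278
b₁(new) = 4773.4846 / 2483.9278 = 1.9217

(Same formula on the original sums: (12×1951.5954 − 53.16×425.36) / (12×261.5638 − 53.16²) = 807.0072 / 312.7800 = 2.5801, matching the given fit.)

Step 3: Change in slope
Δβ₁ = 1.9217 − 2.5801 = -0.6584
Relative change = -0.6584 / 2.5801 × 100% = -25.5%
→ the slope decreases when the point is added.

A high-leverage point only changes the slope if it is off the original line; here y = 59.75 is below the original trend, so the slope decreases.
In practice: investigate whether it comes from the same population as the rest of the sample.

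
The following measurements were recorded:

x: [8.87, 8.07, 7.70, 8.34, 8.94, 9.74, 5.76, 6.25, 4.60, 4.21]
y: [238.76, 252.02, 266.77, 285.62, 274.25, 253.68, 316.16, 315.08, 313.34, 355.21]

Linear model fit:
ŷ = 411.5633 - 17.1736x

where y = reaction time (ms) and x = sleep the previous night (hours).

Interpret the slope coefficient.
For each additional hour of sleep, predicted reaction time decreases by approximately 17.1736 ms.

The slope β₁ = -17.1736 gives the rate at which the fitted reaction time changes with sleep.

Interpretation:
- Sleep up by 1 hour → predicted reaction time decreases by 17.1736 ms
- The effect is assumed constant over the observed range of x (linearity)
- The sign (−) gives the direction; the magnitude 17.1736 gives the size of the effect per hour

(β₀ = 411.5633 is the fitted value at x = 0 and is not part of the slope interpretation.)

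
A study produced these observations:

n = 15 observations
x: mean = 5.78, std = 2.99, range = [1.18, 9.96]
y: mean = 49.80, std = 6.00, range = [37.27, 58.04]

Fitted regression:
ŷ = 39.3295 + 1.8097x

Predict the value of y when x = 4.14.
ŷ = 46.8217

To predict y for x = 4.14, substitute into the regression equation:

ŷ = 39.3295 + 1.8097 × 4.14
ŷ = 39.3295 + 7.4922
ŷ = 46.8217

This is a point prediction; actual observations scatter around it by roughly the residual standard deviation.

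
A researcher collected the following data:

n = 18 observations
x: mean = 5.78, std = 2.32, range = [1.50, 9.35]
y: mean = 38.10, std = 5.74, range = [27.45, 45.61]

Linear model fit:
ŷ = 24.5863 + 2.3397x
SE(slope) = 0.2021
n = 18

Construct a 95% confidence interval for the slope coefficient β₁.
The 95% CI for β₁ is (1.9113, 2.7681)

Confidence interval for the slope:

The 95% CI for β₁ is: β̂₁ ± t*(α/2, n-2) × SE(β̂₁)

Step 1: Find critical t-value
- Confidence level = 0.95
- Degrees of freedom = n - 2 = 18 - 2 = 16
- t*(α/2, 16) = 2.1199

Step 2: Calculate margin of error
Margin = 2.1199 × 0.2021 = 0.4284

Step 3: Construct interval
CI = 2.3397 ± 0.4284
CI = (1.9113, 2.7681)

Interpretation: each one-unit increase in x is associated with a change in mean y of between 1.9113 and 2.7681, with 95% confidence.
The interval does not include 0, suggesting a significant linear relationship.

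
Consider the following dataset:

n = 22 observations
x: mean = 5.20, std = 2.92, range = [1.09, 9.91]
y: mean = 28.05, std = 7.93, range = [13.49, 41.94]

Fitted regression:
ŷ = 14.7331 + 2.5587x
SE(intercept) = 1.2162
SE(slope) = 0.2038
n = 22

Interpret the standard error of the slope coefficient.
The slope 2.5587 is pinned down to within about ±0.2038 (one SE) by these data — relative uncertainty 8.0%, i.e. precise.

SE(β̂₁) = 0.2038 says: if we drew many samples of n = 22 from the same population and refit each time, the fitted slopes would scatter with a standard deviation of roughly 0.2038 around the true β₁.

Relative precision:
- SE / |β̂₁| = 0.2038 / 2.5587 = 8.0%
- Rule of thumb (under 20%: precise; 20% to under 50%: moderately precise; 50% or more: imprecise) → precise

Link to interval estimation: a confidence interval for β₁ is β̂₁ ± t* × 0.2038, so SE sets the half-width per unit of t*.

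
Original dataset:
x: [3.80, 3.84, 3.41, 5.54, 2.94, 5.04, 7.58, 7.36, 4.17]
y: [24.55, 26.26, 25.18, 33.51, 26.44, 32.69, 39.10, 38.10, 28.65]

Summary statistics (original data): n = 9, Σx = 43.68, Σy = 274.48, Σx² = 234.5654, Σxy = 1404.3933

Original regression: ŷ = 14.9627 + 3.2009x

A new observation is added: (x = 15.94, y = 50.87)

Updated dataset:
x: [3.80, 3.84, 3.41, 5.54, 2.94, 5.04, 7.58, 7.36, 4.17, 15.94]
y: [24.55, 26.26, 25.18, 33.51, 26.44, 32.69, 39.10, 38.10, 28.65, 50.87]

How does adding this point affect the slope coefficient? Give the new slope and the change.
Adding the point moves β₁ from 3.2009 to 2.0686, i.e. it decreases by 1.1323 (-35.4%).

x = 15.94 lies well outside the original x-range [2.94, 7.58] (x̄ ≈ 4.85), so this observation has high leverage and can move the slope substantially.

Step 1: Update the sums with the new point (n goes from 9 to 10)
Σx  = 43.68 + 15.94 = 59.62
Σy  = 274.48 + 50.87 = 325.35
Σx² = 234.5654 + 15.94² = 234.5654 + 254.0836 = 488.6490
Σxy = 1404.3933 + 15.94×50.87 = 1404.3933 + 810.8678 = 2215.2611

Step 2: Recompute the slope with b₁ = (nΣxy − ΣxΣy) / (nΣx² − (Σx)²)
Numerator   = 10×2215.2611 − 59.62×325.35 = 22152.6110 − 19397.3670 = 2755.2440
Denominator = 10×488.6490 − 59.62² = 4886.4900 − 3554.5444 = 1331.9456
b₁(new) = 2755.2440 / 1331.9456 = 2.0686

(Same formula on the original sums: (9×1404.3933 − 43.68×274.48) / (9×234.5654 − 43.68²) = 650.2533 / 203.1462 = 3.2009, matching the given fit.)

Step 3: Change in slope
Δβ₁ = 2.0686 − 3.2009 = -1.1323
Relative change = -1.1323 / 3.2009 × 100% = -35.4%
→ the slope decreases when the point is added.

A high-leverage point only changes the slope if it is off the original line; here y = 50.87 is below the original trend, so the slope decreases.
In practice: investigate whether it comes from the same population as the rest of the sample; refit with and without it and report both if conclusions differ.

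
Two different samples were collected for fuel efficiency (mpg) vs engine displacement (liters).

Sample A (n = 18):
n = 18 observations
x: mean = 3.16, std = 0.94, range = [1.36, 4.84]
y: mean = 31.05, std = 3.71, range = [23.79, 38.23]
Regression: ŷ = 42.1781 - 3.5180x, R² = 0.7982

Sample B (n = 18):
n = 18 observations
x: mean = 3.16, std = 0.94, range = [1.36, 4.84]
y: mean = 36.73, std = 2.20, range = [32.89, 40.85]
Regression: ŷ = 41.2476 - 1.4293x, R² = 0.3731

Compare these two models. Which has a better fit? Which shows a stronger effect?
Model A has the better fit (R² = 0.7982 vs 0.3731). Model A shows the stronger effect (|β₁| = 3.5180 vs 1.4293).

Model Comparison:

Goodness of fit (R²):
- Model A: R² = 0.7982 → 79.82% of variance in fuel efficiency explained
- Model B: R² = 0.3731 → 37.31% of variance in fuel efficiency explained
- 0.7982 > 0.3731 → Model A has the better fit

Effect size (slope magnitude):
- Model A: β₁ = -3.5180 → predicted fuel efficiency falls 3.5180 mpg per additional liter of engine displacement
- Model B: β₁ = -1.4293 → predicted fuel efficiency falls 1.4293 mpg per additional liter of engine displacement
- |-3.5180| > |-1.4293| → Model A shows the stronger marginal effect

Note: A better fit (higher R²) doesn't necessarily mean a more important relationship.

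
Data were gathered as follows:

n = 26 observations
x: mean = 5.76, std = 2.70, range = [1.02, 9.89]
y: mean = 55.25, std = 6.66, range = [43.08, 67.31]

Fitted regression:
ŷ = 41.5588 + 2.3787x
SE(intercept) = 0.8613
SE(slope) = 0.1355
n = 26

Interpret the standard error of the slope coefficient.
SE(β̂₁) = 0.1355 is the estimated standard deviation of the slope estimate across repeated samples; relative to β̂₁ = 2.3787 that is 5.7%, a precise estimate.

SE(β̂₁) = 0.1355 says: if we drew many samples of n = 26 from the same population and refit each time, the fitted slopes would scatter with a standard deviation of roughly 0.1355 around the true β₁.

Relative precision:
- SE / |β̂₁| = 0.1355 / 2.3787 = 5.7%
- Rule of thumb (under 20%: precise; 20% to under 50%: moderately precise; 50% or more: imprecise) → precise

Link to the t-test: t = β̂₁ / SE(β̂₁) = 2.3787 / 0.1355 = 17.5550, the statistic for H₀: β₁ = 0.

What drives SE(β̂₁): more residual scatter → larger SE; larger n (here n = 26) → smaller SE.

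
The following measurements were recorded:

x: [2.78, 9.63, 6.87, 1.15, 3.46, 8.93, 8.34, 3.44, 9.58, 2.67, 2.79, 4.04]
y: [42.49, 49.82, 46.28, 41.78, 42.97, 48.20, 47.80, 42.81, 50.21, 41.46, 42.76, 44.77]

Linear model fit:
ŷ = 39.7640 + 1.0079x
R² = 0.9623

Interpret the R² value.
R² = 0.9623 means 96.23% of the variation in y is explained by the linear relationship with x. This indicates a strong fit.

R² = 1 − SS_res/SS_tot compares the residual scatter to the total scatter of y about its mean.

Here R² = 0.9623:
- Explained: 96.23% of the variation in y
- Unexplained (residual): 100% − 96.23% = 3.77%
- Rule of thumb (below 0.3 weak; 0.3 to below 0.7 moderate; 0.7 and above strong) → strong

Note: R² says nothing about causation, and a high R² does not by itself mean the linear form is appropriate — check the residuals.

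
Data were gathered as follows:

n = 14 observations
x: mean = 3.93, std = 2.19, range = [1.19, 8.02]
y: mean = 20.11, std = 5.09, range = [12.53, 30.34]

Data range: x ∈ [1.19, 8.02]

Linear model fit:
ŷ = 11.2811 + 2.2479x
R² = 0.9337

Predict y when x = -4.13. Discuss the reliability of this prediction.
ŷ = 1.9973 (extrapolation — x = -4.13 lies outside [1.19, 8.02], so reliability is low).

Prediction calculation:
ŷ = 11.2811 + 2.2479 × (-4.13)
ŷ = 1.9973

Reliability:
- Data range: x ∈ [1.19, 8.02]
- Prediction point: x = -4.13 is 5.32 units below the observed range → this is EXTRAPOLATION, not interpolation

Why that matters here:
- Real relationships often flatten, saturate, or turn nonlinear at extremes
- R² describes fit only over the sampled x values; it says nothing about behaviour beyond them
- The linear relationship may not hold outside the observed range

The R² = 0.9337 only validates the fit within [1.19, 8.02]; treat ŷ = 1.9973 with caution.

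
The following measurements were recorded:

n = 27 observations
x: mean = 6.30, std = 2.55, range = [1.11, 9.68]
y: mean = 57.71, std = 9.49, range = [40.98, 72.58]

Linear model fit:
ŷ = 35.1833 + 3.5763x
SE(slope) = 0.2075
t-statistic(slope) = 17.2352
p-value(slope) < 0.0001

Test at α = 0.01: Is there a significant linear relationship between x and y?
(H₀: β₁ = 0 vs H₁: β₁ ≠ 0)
p-value < 0.0001 < α = 0.01, so we reject H₀. The relationship is significant.

Hypothesis test for the slope coefficient:

H₀: β₁ = 0 (no linear relationship)
H₁: β₁ ≠ 0 (linear relationship exists)

Test statistic: t = β̂₁ / SE(β̂₁) = 3.5763 / 0.2075 = 17.2352

The p-value (<0.0001) is the probability, under H₀, of a t-statistic at least as extreme as |t| = 17.2352 (two-sided, df = n − 2 = 25).

Decision rule: reject H₀ if p-value < α.
p-value < 0.0001 < α = 0.01 → reject H₀.

Conclusion: the linear association between x and y is significant at the 1% level.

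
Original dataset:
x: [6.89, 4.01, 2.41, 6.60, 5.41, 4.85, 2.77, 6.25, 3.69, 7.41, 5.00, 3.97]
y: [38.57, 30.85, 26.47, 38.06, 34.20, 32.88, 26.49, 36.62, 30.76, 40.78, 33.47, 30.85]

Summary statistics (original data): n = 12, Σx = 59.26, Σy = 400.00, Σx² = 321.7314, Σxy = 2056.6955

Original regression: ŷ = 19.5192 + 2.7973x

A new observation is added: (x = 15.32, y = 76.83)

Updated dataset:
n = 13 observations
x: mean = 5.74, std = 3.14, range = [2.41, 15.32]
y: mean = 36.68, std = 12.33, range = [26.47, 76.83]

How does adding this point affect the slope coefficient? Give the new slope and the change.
The slope changes from 2.7973 to 3.8748 (change of +1.0775, or +38.5%).

x = 15.32 lies well outside the original x-range [2.41, 7.41] (x̄ ≈ 4.94), so this observation has high leverage and can move the slope substantially.

Step 1: Update the sums with the new point (n goes from 12 to 13)
Σx  = 59.26 + 15.32 = 74.58
Σy  = 400.00 + 76.83 = 476.83
Σx² = 321.7314 + 15.32² = 321.7314 + 234.7024 = 556.4338
Σxy = 2056.6955 + 15.32×76.83 = 2056.6955 + 1177.0356 = 3233.7311

Step 2: Recompute the slope with b₁ = (nΣxy − ΣxΣy) / (nΣx² − (Σx)²)
Numerator   = 13×3233.7311 − 74.58×476.83 = 42038.5043 − 35561.9814 = 6476.5229
Denominator = 13×556.4338 − 74.58² = 7233.6394 − 5562.1764 = 1671.4630
b₁(new) = 6476.5229 / 1671.4630 = 3.8748

(Same formula on the original sums: (12×2056.6955 − 59.26×400.00) / (12×321.7314 − 59.26²) = 976.3460 / 349.0292 = 2.7973, matching the given fit.)

Step 3: Change in slope
Δβ₁ = 3.8748 − 2.7973 = +1.0775
Relative change = +1.0775 / 2.7973 × 100% = +38.5%
→ the slope increases when the point is added.

A high-leverage point only changes the slope if it is off the original line; here y = 76.83 is above the original trend, so the slope increases.
In practice: check such a point for data-entry or measurement error.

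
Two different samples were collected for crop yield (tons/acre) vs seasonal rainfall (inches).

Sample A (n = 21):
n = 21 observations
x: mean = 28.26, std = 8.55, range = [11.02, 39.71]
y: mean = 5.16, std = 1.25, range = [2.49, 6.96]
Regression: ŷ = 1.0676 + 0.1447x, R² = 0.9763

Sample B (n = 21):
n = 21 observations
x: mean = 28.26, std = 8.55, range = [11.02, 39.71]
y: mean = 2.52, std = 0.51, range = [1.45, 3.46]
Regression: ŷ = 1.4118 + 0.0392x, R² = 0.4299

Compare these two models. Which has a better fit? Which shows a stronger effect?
Model A has the better fit (R² = 0.9763 vs 0.4299). Model A shows the stronger effect (|β₁| = 0.1447 vs 0.0392).

Model Comparison:

Which explains more variance? (R²)
- Model A: R² = 0.9763 → 97.63% of variance in crop yield explained
- Model B: R² = 0.4299 → 42.99% of variance in crop yield explained
- 0.9763 > 0.4299 → Model A has the better fit

Effect size (slope magnitude):
- Model A: β₁ = 0.1447 → predicted crop yield rises 0.1447 tons/acre per additional inch of rainfall
- Model B: β₁ = 0.0392 → predicted crop yield rises 0.0392 tons/acre per additional inch of rainfall
- |0.1447| > |0.0392| → Model A shows the stronger marginal effect

Notes:
- A steeper slope doesn't make a better model if the scatter around the line is large.
- A better fit (higher R²) doesn't necessarily mean a more important relationship.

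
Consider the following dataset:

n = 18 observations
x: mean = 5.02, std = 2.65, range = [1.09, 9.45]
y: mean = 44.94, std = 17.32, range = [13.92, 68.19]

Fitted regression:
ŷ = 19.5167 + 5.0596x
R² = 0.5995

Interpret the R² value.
The model explains 59.95% of the variance in y (R² = 0.5995), leaving 40.05% unexplained; the fit is moderate.

R² (coefficient of determination) measures the proportion of variance in y explained by the regression model.

Here R² = 0.5995:
- Explained: 59.95% of the variation in y
- Unexplained (residual): 100% − 59.95% = 40.05%
- Rule of thumb (below 0.3 weak; 0.3 to below 0.7 moderate; 0.7 and above strong) → moderate

Equivalently, for simple linear regression R² = r², so |r| = √0.5995 ≈ 0.7743.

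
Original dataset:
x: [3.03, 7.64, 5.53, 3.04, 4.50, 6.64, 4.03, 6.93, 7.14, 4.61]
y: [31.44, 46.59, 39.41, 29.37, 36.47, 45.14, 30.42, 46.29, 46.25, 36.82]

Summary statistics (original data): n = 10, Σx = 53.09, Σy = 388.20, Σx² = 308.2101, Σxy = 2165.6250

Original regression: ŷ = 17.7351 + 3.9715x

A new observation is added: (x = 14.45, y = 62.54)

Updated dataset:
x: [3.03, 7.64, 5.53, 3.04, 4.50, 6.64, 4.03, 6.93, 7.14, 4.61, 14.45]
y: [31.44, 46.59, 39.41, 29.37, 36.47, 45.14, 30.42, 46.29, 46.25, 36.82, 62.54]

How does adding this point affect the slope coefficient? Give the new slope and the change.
Adding the point moves β₁ from 3.9715 to 2.9495, i.e. it decreases by 1.0220 (-25.7%).

x = 14.45 lies well outside the original x-range [3.03, 7.64] (x̄ ≈ 5.31), so this observation has high leverage and can move the slope substantially.

Step 1: Update the sums with the new point (n goes from 10 to 11)
Σx  = 53.09 + 14.45 = 67.54
Σy  = 388.20 + 62.54 = 450.74
Σx² = 308.2101 + 14.45² = 308.2101 + 208.8025 = 517.0126
Σxy = 2165.6250 + 14.45×62.54 = 2165.6250 + 903.7030 = 3069.3280

Step 2: Recompute the slope with b₁ = (nΣxy − ΣxΣy) / (nΣx² − (Σx)²)
Numerator   = 11×3069.3280 − 67.54×450.74 = 33762.6080 − 30442.9796 = 3319.6284
Denominator = 11×517.0126 − 67.54² = 5687.1386 − 4561.6516 = 1125.4870
b₁(new) = 3319.6284 / 1125.4870 = 2.9495

(Same formula on the original sums: (10×2165.6250 − 53.09×388.20) / (10×308.2101 − 53.09²) = 1046.7120 / 263.5529 = 3.9715, matching the given fit.)

Step 3: Change in slope
Δβ₁ = 2.9495 − 3.9715 = -1.0220
Relative change = -1.0220 / 3.9715 × 100% = -25.7%
→ the slope decreases when the point is added.

A high-leverage point only changes the slope if it is off the original line; here y = 62.54 is below the original trend, so the slope decreases.
In practice: examine leverage (hᵢ) and Cook's distance rather than deleting it automatically.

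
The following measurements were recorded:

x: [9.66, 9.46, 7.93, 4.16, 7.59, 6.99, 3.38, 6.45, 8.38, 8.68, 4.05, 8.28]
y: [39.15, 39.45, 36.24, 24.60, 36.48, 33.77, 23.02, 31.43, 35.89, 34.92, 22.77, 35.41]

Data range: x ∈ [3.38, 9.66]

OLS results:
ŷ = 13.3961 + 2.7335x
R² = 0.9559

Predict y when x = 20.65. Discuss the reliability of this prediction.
ŷ = 69.8429 (extrapolation — x = 20.65 lies outside [3.38, 9.66], so reliability is low).

Prediction calculation:
ŷ = 13.3961 + 2.7335 × 20.65
ŷ = 69.8429

Reliability:
- Data range: x ∈ [3.38, 9.66]
- Prediction point: x = 20.65 is 10.99 units above the observed range → this is EXTRAPOLATION, not interpolation

Why that matters here:
- R² describes fit only over the sampled x values; it says nothing about behaviour beyond them
- The linear relationship may not hold outside the observed range

Report the number if required, but flag clearly that it is an extrapolation.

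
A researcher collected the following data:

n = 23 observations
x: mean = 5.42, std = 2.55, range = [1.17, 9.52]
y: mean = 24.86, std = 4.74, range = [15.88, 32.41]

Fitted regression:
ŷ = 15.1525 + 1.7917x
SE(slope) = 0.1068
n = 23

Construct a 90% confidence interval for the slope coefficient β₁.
The 90% CI for β₁ is (1.6079, 1.9755)

Confidence interval for the slope:

The 90% CI for β₁ is: β̂₁ ± t*(α/2, n-2) × SE(β̂₁)

Step 1: Find critical t-value
- Confidence level = 0.9
- Degrees of freedom = n - 2 = 23 - 2 = 21
- t*(α/2, 21) = 1.7207

Step 2: Calculate margin of error
Margin = 1.7207 × 0.1068 = 0.1838

Step 3: Construct interval
CI = 1.7917 ± 0.1838
CI = (1.6079, 1.9755)

Interpretation: We are 90% confident that the true slope β₁ lies between 1.6079 and 1.9755.
The interval does not include 0, suggesting a significant linear relationship.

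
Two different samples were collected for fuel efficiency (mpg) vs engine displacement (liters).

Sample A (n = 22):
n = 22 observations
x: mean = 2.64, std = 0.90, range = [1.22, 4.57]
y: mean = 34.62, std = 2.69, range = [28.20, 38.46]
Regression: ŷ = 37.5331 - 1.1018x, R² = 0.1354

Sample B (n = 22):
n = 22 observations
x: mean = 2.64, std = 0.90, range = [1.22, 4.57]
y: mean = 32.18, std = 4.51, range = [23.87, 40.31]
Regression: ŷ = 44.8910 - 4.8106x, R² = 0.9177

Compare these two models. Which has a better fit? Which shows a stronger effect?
Model B has the better fit (R² = 0.9177 vs 0.1354). Model B shows the stronger effect (|β₁| = 4.8106 vs 1.1018).

Model Comparison:

Which explains more variance? (R²)
- Model A: R² = 0.1354 → 13.54% of variance in fuel efficiency explained
- Model B: R² = 0.9177 → 91.77% of variance in fuel efficiency explained
- 0.9177 > 0.1354 → Model B has the better fit

Strength of effect — compare |β₁|:
- Model A: β₁ = -1.1018 → predicted fuel efficiency falls 1.1018 mpg per additional liter of engine displacement
- Model B: β₁ = -4.8106 → predicted fuel efficiency falls 4.8106 mpg per additional liter of engine displacement
- |-1.1018| < |-4.8106| → Model B shows the stronger marginal effect

Note: The two samples could reflect different populations, time periods, or measurement quality.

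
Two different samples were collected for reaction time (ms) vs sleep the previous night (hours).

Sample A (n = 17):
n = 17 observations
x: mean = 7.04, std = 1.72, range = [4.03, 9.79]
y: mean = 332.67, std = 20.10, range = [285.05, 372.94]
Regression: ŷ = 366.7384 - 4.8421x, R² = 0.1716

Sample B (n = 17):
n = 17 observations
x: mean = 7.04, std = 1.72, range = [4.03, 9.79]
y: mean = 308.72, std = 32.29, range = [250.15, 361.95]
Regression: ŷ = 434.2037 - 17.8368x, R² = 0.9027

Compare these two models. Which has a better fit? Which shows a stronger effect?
Model B has the better fit (R² = 0.9027 vs 0.1716). Model B shows the stronger effect (|β₁| = 17.8368 vs 4.8421).

Model Comparison:

Goodness of fit (R²):
- Model A: R² = 0.1716 → 17.16% of variance in reaction time explained
- Model B: R² = 0.9027 → 90.27% of variance in reaction time explained
- 0.9027 > 0.1716 → Model B has the better fit

Strength of effect — compare |β₁|:
- Model A: β₁ = -4.8421 → predicted reaction time falls 4.8421 ms per additional hour of sleep
- Model B: β₁ = -17.8368 → predicted reaction time falls 17.8368 ms per additional hour of sleep
- |-4.8421| < |-17.8368| → Model B shows the stronger marginal effect

Note: A better fit (higher R²) doesn't necessarily mean a more important relationship.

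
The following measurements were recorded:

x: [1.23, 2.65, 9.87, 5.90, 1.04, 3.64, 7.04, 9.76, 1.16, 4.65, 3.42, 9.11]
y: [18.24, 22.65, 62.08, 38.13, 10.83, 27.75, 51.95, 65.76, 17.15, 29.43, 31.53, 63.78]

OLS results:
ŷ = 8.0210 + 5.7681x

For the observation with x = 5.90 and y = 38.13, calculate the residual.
Residual = -3.9228

The residual is the difference between the actual value and the predicted value:

Residual = y - ŷ

Step 1: Calculate predicted value
ŷ = 8.0210 + 5.7681 × 5.90
ŷ = 42.0528

Step 2: Calculate residual
Residual = 38.13 - 42.0528
Residual = -3.9228

The residual is negative, so the observed y = 38.13 sits below the regression line (the line overestimates it by 3.9228).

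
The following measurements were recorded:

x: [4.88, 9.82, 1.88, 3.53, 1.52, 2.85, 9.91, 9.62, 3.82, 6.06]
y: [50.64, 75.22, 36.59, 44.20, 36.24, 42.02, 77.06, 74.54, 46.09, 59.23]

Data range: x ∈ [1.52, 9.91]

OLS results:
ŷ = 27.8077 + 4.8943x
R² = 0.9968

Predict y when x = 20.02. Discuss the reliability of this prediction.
The equation gives ŷ = 125.7916; however x = 20.02 is 10.11 units above the observed range, so this extrapolated value should not be trusted.

Prediction calculation:
ŷ = 27.8077 + 4.8943 × 20.02
ŷ = 125.7916

Reliability:
- Data range: x ∈ [1.52, 9.91]
- Prediction point: x = 20.02 is 10.11 units above the observed range → this is EXTRAPOLATION, not interpolation

Why that matters here:
- The standard error of prediction grows with (x − x̄)², and x = 20.02 is far from x̄ = 5.39
- There are no observations near this x to validate the fitted line there

A defensible statement: 'if the linear trend continued to x = 20.02, y would be about 125.7916' — the premise is untested.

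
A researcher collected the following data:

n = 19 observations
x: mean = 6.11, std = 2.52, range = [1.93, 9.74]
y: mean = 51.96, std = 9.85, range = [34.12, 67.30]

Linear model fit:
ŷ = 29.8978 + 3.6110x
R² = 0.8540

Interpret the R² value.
About 85.40% of the variability in y is accounted for by the regression on x (R² = 0.8540) — a strong linear fit.

R² = 1 − SS_res/SS_tot compares the residual scatter to the total scatter of y about its mean.

Here R² = 0.8540:
- Explained: 85.40% of the variation in y
- Unexplained (residual): 100% − 85.40% = 14.60%
- Rule of thumb (below 0.3 weak; 0.3 to below 0.7 moderate; 0.7 and above strong) → strong

Note: R² says nothing about causation, and a high R² does not by itself mean the linear form is appropriate — check the residuals.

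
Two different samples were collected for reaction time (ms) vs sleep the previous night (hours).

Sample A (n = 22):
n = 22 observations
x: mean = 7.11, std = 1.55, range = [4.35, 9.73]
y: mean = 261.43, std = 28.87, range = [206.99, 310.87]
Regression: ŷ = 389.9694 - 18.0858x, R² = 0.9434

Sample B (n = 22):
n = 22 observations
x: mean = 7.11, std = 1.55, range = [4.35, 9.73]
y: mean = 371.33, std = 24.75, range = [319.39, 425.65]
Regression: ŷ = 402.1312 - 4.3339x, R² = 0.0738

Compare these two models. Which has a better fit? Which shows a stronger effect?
Model A has the better fit (R² = 0.9434 vs 0.0738). Model A shows the stronger effect (|β₁| = 18.0858 vs 4.3339).

Model Comparison:

Fit — compare R²:
- Model A: R² = 0.9434 → 94.34% of variance in reaction time explained
- Model B: R² = 0.0738 → 7.38% of variance in reaction time explained
- 0.9434 > 0.0738 → Model A has the better fit

Strength of effect — compare |β₁|:
- Model A: β₁ = -18.0858 → predicted reaction time falls 18.0858 ms per additional hour of sleep
- Model B: β₁ = -4.3339 → predicted reaction time falls 4.3339 ms per additional hour of sleep
- |-18.0858| > |-4.3339| → Model A shows the stronger marginal effect

Notes:
- A steeper slope doesn't make a better model if the scatter around the line is large.
- A better fit (higher R²) doesn't necessarily mean a more important relationship.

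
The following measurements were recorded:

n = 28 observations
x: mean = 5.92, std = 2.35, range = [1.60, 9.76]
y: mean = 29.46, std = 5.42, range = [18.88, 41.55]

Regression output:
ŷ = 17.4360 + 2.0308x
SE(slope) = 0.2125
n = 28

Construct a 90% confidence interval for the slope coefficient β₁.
The 90% CI for β₁ is (1.6684, 2.3932)

Confidence interval for the slope:

The 90% CI for β₁ is: β̂₁ ± t*(α/2, n-2) × SE(β̂₁)

Step 1: Find critical t-value
- Confidence level = 0.9
- Degrees of freedom = n - 2 = 28 - 2 = 26
- t*(α/2, 26) = 1.7056

Step 2: Calculate margin of error
Margin = 1.7056 × 0.2125 = 0.3624

Step 3: Construct interval
CI = 2.0308 ± 0.3624
CI = (1.6684, 2.3932)

Interpretation: each one-unit increase in x is associated with a change in mean y of between 1.6684 and 2.3932, with 90% confidence.
Both endpoints are positive, so the data support a genuinely positive slope at this confidence level.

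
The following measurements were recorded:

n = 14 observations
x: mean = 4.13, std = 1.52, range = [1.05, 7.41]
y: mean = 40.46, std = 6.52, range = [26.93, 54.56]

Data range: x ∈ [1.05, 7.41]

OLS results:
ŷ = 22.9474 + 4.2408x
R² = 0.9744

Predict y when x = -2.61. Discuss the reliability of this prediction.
ŷ = 11.8789 (extrapolation — x = -2.61 lies outside [1.05, 7.41], so reliability is low).

Prediction calculation:
ŷ = 22.9474 + 4.2408 × (-2.61)
ŷ = 11.8789

Reliability:
- Data range: x ∈ [1.05, 7.41]
- Prediction point: x = -2.61 is 3.66 units below the observed range → this is EXTRAPOLATION, not interpolation

Why that matters here:
- Real relationships often flatten, saturate, or turn nonlinear at extremes
- There are no observations near this x to validate the fitted line there

Report the number if required, but flag clearly that it is an extrapolation.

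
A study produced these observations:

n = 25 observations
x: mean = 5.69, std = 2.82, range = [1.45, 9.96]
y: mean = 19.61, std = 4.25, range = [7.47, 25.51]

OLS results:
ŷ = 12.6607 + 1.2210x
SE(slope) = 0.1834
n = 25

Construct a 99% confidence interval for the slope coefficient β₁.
The 99% CI for β₁ is (0.7061, 1.7359)

Confidence interval for the slope:

The 99% CI for β₁ is: β̂₁ ± t*(α/2, n-2) × SE(β̂₁)

Step 1: Find critical t-value
- Confidence level = 0.99
- Degrees of freedom = n - 2 = 25 - 2 = 23
- t*(α/2, 23) = 2.8073

Step 2: Calculate margin of error
Margin = 2.8073 × 0.1834 = 0.5149

Step 3: Construct interval
CI = 1.2210 ± 0.5149
CI = (0.7061, 1.7359)

Interpretation: each one-unit increase in x is associated with a change in mean y of between 0.7061 and 1.7359, with 99% confidence.
The interval does not include 0, suggesting a significant linear relationship.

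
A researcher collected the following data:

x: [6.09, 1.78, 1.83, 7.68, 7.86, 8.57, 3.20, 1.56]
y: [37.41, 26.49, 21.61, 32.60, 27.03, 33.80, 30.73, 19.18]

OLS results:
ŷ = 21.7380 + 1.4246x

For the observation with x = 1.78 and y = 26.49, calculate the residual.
Residual = 2.2162

The residual is the difference between the actual value and the predicted value:

Residual = y - ŷ

Step 1: Calculate predicted value
ŷ = 21.7380 + 1.4246 × 1.78
ŷ = 24.2738

Step 2: Calculate residual
Residual = 26.49 - 24.2738
Residual = 2.2162

The residual is positive, so the observed y = 26.49 sits above the regression line (the line underestimates it by 2.2162).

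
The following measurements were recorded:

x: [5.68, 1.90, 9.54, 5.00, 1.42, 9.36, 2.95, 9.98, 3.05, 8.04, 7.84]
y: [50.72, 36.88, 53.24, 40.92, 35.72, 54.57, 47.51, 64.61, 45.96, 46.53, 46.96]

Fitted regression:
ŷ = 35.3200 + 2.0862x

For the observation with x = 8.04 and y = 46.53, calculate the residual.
Residual = -5.5630

The residual is the difference between the actual value and the predicted value:

Residual = y - ŷ

Step 1: Calculate predicted value
ŷ = 35.3200 + 2.0862 × 8.04
ŷ = 52.0930

Step 2: Calculate residual
Residual = 46.53 - 52.0930
Residual = -5.5630

Sign check: y < ŷ, so the point is below the line and the fit overestimates here.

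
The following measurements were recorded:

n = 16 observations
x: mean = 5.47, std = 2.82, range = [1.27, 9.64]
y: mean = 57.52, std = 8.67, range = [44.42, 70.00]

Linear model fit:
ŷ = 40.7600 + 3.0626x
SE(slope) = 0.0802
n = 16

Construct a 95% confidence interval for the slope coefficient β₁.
The 95% CI for β₁ is (2.8906, 3.2346)

Confidence interval for the slope:

The 95% CI for β₁ is: β̂₁ ± t*(α/2, n-2) × SE(β̂₁)

Step 1: Find critical t-value
- Confidence level = 0.95
- Degrees of freedom = n - 2 = 16 - 2 = 14
- t*(α/2, 14) = 2.1448

Step 2: Calculate margin of error
Margin = 2.1448 × 0.0802 = 0.1720

Step 3: Construct interval
CI = 3.0626 ± 0.1720
CI = (2.8906, 3.2346)

Interpretation: We are 95% confident that the true slope β₁ lies between 2.8906 and 3.2346.
Since 0 is outside the interval, a two-sided test at α = 0.05 would reject H₀: β₁ = 0.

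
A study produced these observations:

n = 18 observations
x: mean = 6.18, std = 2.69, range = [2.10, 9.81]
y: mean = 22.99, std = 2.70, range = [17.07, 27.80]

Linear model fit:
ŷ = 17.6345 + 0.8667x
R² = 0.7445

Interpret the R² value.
R² = 0.7445 means 74.45% of the variation in y is explained by the linear relationship with x. This indicates a strong fit.

The coefficient of determination R² is the fraction of the total variation in y that the fitted line accounts for.

Here R² = 0.7445:
- Explained: 74.45% of the variation in y
- Unexplained (residual): 100% − 74.45% = 25.55%
- Rule of thumb (below 0.3 weak; 0.3 to below 0.7 moderate; 0.7 and above strong) → strong

Note: R² says nothing about causation, and a high R² does not by itself mean the linear form is appropriate — check the residuals.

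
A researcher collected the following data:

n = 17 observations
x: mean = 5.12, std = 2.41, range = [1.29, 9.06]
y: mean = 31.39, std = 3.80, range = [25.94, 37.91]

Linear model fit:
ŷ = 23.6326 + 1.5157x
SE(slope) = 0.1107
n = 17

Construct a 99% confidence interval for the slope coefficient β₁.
The 99% CI for β₁ is (1.1895, 1.8419)

Confidence interval for the slope:

The 99% CI for β₁ is: β̂₁ ± t*(α/2, n-2) × SE(β̂₁)

Step 1: Find critical t-value
- Confidence level = 0.99
- Degrees of freedom = n - 2 = 17 - 2 = 15
- t*(α/2, 15) = 2.9467

Step 2: Calculate margin of error
Margin = 2.9467 × 0.1107 = 0.3262

Step 3: Construct interval
CI = 1.5157 ± 0.3262
CI = (1.1895, 1.8419)

Interpretation: each one-unit increase in x is associated with a change in mean y of between 1.1895 and 1.8419, with 99% confidence.
The interval does not include 0, suggesting a significant linear relationship.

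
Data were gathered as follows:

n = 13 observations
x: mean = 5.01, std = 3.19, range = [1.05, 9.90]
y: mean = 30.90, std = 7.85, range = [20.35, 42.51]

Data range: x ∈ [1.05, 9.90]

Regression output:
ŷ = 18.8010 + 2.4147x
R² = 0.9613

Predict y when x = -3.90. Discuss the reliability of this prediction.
The equation gives ŷ = 9.3837; however x = -3.90 is 4.95 units below the observed range, so this extrapolated value should not be trusted.

Prediction calculation:
ŷ = 18.8010 + 2.4147 × (-3.90)
ŷ = 9.3837

Reliability:
- Data range: x ∈ [1.05, 9.90]
- Prediction point: x = -3.90 is 4.95 units below the observed range → this is EXTRAPOLATION, not interpolation

Why that matters here:
- R² describes fit only over the sampled x values; it says nothing about behaviour beyond them
- Real relationships often flatten, saturate, or turn nonlinear at extremes

A defensible statement: 'if the linear trend continued to x = -3.90, y would be about 9.3837' — the premise is untested.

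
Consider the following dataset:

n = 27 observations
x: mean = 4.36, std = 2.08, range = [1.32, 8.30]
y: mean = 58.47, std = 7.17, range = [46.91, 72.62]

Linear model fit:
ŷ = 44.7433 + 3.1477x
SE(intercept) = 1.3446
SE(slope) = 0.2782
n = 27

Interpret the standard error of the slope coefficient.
SE(β̂₁) = 0.2782 is the estimated standard deviation of the slope estimate across repeated samples; relative to β̂₁ = 3.1477 that is 8.8%, a precise estimate.

SE(β̂₁) = s / √Sxx, where s is the residual standard deviation and Sxx = Σ(x − x̄)². It is the yardstick for how far β̂₁ = 3.1477 could plausibly be from the true slope.

Relative precision:
- SE / |β̂₁| = 0.2782 / 3.1477 = 8.8%
- Rule of thumb (under 20%: precise; 20% to under 50%: moderately precise; 50% or more: imprecise) → precise

Link to interval estimation: a confidence interval for β₁ is β̂₁ ± t* × 0.2782, so SE sets the half-width per unit of t*.

What drives SE(β̂₁): more residual scatter → larger SE; larger n (here n = 27) → smaller SE; wider spread of x values → smaller SE.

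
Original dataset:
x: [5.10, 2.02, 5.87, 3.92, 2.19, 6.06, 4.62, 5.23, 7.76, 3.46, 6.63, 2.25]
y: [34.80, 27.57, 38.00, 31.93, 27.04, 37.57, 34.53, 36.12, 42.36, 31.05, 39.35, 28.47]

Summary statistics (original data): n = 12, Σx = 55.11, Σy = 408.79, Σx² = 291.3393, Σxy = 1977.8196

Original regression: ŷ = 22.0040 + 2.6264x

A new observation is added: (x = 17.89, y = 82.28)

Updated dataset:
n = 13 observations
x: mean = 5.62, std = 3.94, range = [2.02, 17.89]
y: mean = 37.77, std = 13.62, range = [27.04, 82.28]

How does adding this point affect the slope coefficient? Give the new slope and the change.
New slope β₁ = 3.4361 versus 2.6264 before: a change of +0.8097 (+30.8%).

The new point has HIGH LEVERAGE: x = 17.89 is far from the original mean x̄ = 55.11/12 ≈ 4.59 (original range [2.02, 7.76]).

Step 1: Update the sums with the new point (n goes from 12 to 13)
Σx  = 55.11 + 17.89 = 73.00
Σy  = 408.79 + 82.28 = 491.07
Σx² = 291.3393 + 17.89² = 291.3393 + 320.0521 = 611.3914
Σxy = 1977.8196 + 17.89×82.28 = 1977.8196 + 1471.9892 = 3449.8088

Step 2: Recompute the slope with b₁ = (nΣxy − ΣxΣy) / (nΣx² − (Σx)²)
Numerator   = 13×3449.8088 − 73.00×491.07 = 44847.5144 − 35848.1100 = 8999.4044
Denominator = 13×611.3914 − 73.00² = 7948.0882 − 5329.0000 = 2619.0882
b₁(new) = 8999.4044 / 2619.0882 = 3.4361

(Same formula on the original sums: (12×1977.8196 − 55.11×408.79) / (12×291.3393 − 55.11²) = 1205.4183 / 458.9595 = 2.6264, matching the given fit.)

Step 3: Change in slope
Δβ₁ = 3.4361 − 2.6264 = +0.8097
Relative change = +0.8097 / 2.6264 × 100% = +30.8%
→ the slope increases when the point is added.

Because the point sits above the extension of the original line at a high-leverage x, it tilts the fit up.
In practice: refit with and without it and report both if conclusions differ; examine leverage (hᵢ) and Cook's distance rather than deleting it automatically.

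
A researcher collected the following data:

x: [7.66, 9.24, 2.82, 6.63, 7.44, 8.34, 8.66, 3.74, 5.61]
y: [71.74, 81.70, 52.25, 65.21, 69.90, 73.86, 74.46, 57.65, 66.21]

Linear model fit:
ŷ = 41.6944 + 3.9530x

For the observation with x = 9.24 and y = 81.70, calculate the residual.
Residual = 3.4799

The residual is the difference between the actual value and the predicted value:

Residual = y - ŷ

Step 1: Calculate predicted value
ŷ = 41.6944 + 3.9530 × 9.24
ŷ = 78.2201

Step 2: Calculate residual
Residual = 81.70 - 78.2201
Residual = 3.4799

Sign check: y > ŷ, so the point is above the line and the fit underestimates here.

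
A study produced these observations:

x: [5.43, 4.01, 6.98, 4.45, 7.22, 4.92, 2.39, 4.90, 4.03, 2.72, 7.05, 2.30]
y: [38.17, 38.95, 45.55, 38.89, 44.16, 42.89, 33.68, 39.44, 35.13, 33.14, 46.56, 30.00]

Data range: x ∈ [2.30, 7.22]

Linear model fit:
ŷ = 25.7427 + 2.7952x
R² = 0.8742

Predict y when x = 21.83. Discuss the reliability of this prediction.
ŷ = 86.7619, but this is extrapolation (above the data range [2.30, 7.22]) and may be unreliable.

Prediction calculation:
ŷ = 25.7427 + 2.7952 × 21.83
ŷ = 86.7619

Reliability:
- Data range: x ∈ [2.30, 7.22]
- Prediction point: x = 21.83 is 14.61 units above the observed range → this is EXTRAPOLATION, not interpolation

Why that matters here:
- There are no observations near this x to validate the fitted line there
- The standard error of prediction grows with (x − x̄)², and x = 21.83 is far from x̄ = 4.70
- Real relationships often flatten, saturate, or turn nonlinear at extremes

The R² = 0.8742 only validates the fit within [2.30, 7.22]; treat ŷ = 86.7619 with caution.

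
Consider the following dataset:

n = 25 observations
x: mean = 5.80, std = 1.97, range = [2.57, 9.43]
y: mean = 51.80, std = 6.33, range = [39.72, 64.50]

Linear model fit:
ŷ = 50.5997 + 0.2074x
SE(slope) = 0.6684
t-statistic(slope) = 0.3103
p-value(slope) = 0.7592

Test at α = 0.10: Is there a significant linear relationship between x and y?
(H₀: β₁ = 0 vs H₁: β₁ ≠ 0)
Fail to reject H₀: p-value = 0.7592 ≥ α = 0.10. The linear relationship is not significant at the 10% level.

Hypothesis test for the slope coefficient:

H₀: β₁ = 0 (no linear relationship)
H₁: β₁ ≠ 0 (linear relationship exists)

Test statistic: t = β̂₁ / SE(β̂₁) = 0.2074 / 0.6684 = 0.3103

With df = 23, the two-sided p-value for |t| = 0.3103 is 0.7592.

Decision rule: reject H₀ if p-value < α.
p-value = 0.7592 ≥ α = 0.10 → fail to reject H₀.

There is not sufficient evidence at the 10% significance level to conclude that a linear relationship exists between x and y.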